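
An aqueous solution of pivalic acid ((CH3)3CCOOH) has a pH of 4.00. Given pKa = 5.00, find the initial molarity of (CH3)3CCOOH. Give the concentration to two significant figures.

C₀ = 1.1 × 10^-3 M

[H+] = 10^(-4.00) = 1.00 × 10^-4 M = x
Ka = 10^(−5.00) = 1.00 × 10^-5
Ka = x²/(C₀ − x) ⇒ C₀ = x + x²/Ka
C₀ = 1.00 × 10^-4 + (1.00 × 10^-4)²/(1.00 × 10^-5) = 1.10 × 10^-3 M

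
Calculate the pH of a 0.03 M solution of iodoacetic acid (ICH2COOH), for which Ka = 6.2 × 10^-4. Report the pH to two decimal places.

ICH2COOH ⇌ ICH2COO- + H+
From the ICE table, Ka = [H+]²/(0.03 − [H+]) = 6.2 × 10^-4.
The 5% rule fails; solving [H+]² + Ka·[H+] − Ka·C₀ = 0 exactly:
[H+] = [−0.00062 + √(0.00062² + 7.44e-05)]/2 = 4.01 × 10^-3 M
pH = −log(4.01 × 10^-3) = 2.40

pH = 2.40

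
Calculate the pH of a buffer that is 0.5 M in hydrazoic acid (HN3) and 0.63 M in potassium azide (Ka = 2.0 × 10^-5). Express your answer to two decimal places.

pKa = −log(2.0 × 10^-5) = 4.699
pH = pKa + log([A⁻]/[HA]) = 4.699 + log(0.63/0.5)
pH = 4.699 + (+0.100) = 4.80

pH = 4.80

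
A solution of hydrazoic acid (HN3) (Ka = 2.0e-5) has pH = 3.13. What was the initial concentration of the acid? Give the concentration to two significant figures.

C₀ = 2.8 × 10^-2 M

[H+] = 10^(-3.13) = 7.41 × 10^-4 M = x
Ka = x²/(C₀ − x) ⇒ C₀ = x + x²/Ka
C₀ = 7.41 × 10^-4 + (7.41 × 10^-4)²/(2.0 × 10^-5) = 2.82 × 10^-2 M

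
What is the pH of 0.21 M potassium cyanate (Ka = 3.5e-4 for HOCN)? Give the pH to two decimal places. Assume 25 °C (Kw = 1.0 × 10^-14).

pH = 8.39

OCN- is the conjugate base of the weak acid HOCN.
Kb = Kw/Ka = 1.0×10^-14 / 3.5 × 10^-4 = 2.86 × 10^-11
From the ICE table, Kb = [OH-]²/(0.21 − [OH-]) = 2.86 × 10^-11.
Assume [OH-] ≪ 0.21: [OH-] ≈ √(2.86 × 10^-11 × 0.21) = 2.45 × 10^-6 M
pOH = −log(2.45 × 10^-6) = 5.61; pH = 14.00 − 5.61 = 8.39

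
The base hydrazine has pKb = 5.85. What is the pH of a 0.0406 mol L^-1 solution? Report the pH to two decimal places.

pH = 10.38

N2H4 + H2O ⇌ N2H5+ + OH-
Kb = 10^(−5.85) = 1.41 × 10^-6
From the ICE table, Kb = [OH-]²/(0.0406 − [OH-]) = 1.41 × 10^-6.
Since Kb ≪ C₀, [OH-] ≈ √(Kb·C₀) = 2.39 × 10^-4 M.
Check: 0.59% ionized — well under 5%, approximation valid.
pOH = −log(2.39 × 10^-4) = 3.62; pH = 14.00 − 3.62 = 10.38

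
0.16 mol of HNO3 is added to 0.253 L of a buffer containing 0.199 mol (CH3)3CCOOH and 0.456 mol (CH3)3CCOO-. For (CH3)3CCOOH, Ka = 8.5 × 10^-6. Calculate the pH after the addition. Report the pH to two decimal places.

After neutralization: n((CH3)3CCOOH) = 0.359 mol, n((CH3)3CCOO-) = 0.296 mol.
pKa = −log(8.5 × 10^-6) = 5.071
pH = pKa + log([A⁻]/[HA]) = 5.071 + log(0.296/0.359) = 5.071 -0.084

pH = 4.99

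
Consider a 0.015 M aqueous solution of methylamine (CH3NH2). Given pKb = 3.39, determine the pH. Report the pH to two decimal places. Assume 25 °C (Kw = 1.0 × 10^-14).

pH = 11.36

CH3NH2 + H2O ⇌ CH3NH3+ + OH-
Kb = 10^(−3.39) = 4.07 × 10^-4
From the ICE table, Kb = x²/(0.015 − x) = 4.07 × 10^-4.
x is not negligible relative to C₀; solve x² + 0.000407·x − 6.1e-06 = 0.
x = [−0.000407 + √(0.000407² + 2.44e-05)]/2 = 2.28 × 10^-3 M
pOH = 2.64, so pH = 14.00 − pOH = 11.36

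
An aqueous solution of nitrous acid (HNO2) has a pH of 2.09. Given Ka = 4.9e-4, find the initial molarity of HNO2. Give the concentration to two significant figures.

C₀ = 1.4 × 10^-1 M

[H+] = 10^(-2.09) = 8.13 × 10^-3 M = x
Ka = x²/(C₀ − x) ⇒ C₀ = x + x²/Ka
C₀ = 8.13 × 10^-3 + (8.13 × 10^-3)²/(4.9 × 10^-4) = 1.43 × 10^-1 M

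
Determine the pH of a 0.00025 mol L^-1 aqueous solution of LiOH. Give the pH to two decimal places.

LiOH is a strong base; [OH-] = 0.00025 M.
pOH = -log(0.00025) = 3.60
pH = 14.00 - 3.60 = 10.40

pH = 10.40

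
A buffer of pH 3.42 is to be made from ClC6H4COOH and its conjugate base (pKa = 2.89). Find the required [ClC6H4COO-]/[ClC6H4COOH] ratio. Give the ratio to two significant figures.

pH = pKa + log(r) ⇒ log(r) = 3.42 − 2.89 = +0.53
r = [ClC6H4COO-]/[ClC6H4COOH] = 10^(+0.53) = 3.39

ratio = 3.4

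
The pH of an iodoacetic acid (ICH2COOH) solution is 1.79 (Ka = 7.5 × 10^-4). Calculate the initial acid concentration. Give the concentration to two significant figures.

[H+] = 10^(-1.79) = 1.62 × 10^-2 M = x
Ka = x²/(C₀ − x) ⇒ C₀ = x + x²/Ka
C₀ = 1.62 × 10^-2 + (1.62 × 10^-2)²/(7.5 × 10^-4) = 3.66 × 10^-1 M

C₀ = 3.7 × 10^-1 M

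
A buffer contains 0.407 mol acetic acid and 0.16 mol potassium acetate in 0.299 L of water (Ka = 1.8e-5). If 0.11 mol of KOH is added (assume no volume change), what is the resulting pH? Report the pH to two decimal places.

pH = 4.70

OH- converts CH3COOH to CH3COO-: CH3COOH → 0.297 mol, CH3COO- → 0.27 mol.
pKa = −log(1.8 × 10^-5) = 4.745
pH = pKa + log([A⁻]/[HA]) = 4.745 + log(0.27/0.297) = 4.745 -0.041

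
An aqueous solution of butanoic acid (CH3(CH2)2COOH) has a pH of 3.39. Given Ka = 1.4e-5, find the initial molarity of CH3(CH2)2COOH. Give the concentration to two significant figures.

C₀ = 1.2 × 10^-2 M

[H+] = 10^(-3.39) = 4.07 × 10^-4 M = x
Ka = x²/(C₀ − x) ⇒ C₀ = x + x²/Ka
C₀ = 4.07 × 10^-4 + (4.07 × 10^-4)²/(1.4 × 10^-5) = 1.22 × 10^-2 M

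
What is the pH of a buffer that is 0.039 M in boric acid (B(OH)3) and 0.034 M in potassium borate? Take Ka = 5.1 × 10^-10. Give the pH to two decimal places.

pKa = −log(5.1 × 10^-10) = 9.292
Henderson–Hasselbalch: pH = pKa + log([B(OH)4-]/[B(OH)3]) = 9.292 + log(0.034/0.039)
pH = 9.292 + (-0.060) = 9.23

pH = 9.23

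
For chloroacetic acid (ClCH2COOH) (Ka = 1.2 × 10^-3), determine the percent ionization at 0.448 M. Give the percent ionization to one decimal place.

ClCH2COOH ⇌ ClCH2COO- + H+; let x = [H+] at equilibrium.
Ka = x²/(C₀ − x); solving the quadratic gives x = 2.26 × 10^-2 M.
% ionization = x/C₀ × 100% = 2.26 × 10^-2/0.448 × 100% = 5.0%

5.0%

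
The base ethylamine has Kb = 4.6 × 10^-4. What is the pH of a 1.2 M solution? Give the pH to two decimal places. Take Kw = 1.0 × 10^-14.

pH = 12.37

C2H5NH2 + H2O ⇌ C2H5NH3+ + OH-
From the ICE table, Kb = x²/(1.2 − x) = 4.6 × 10^-4.
Assume x ≪ 1.2: x ≈ √(4.6 × 10^-4 × 1.2) = 2.35 × 10^-2 M
Check: 2% ionized — well under 5%, approximation valid.
pOH = −log(2.35 × 10^-2) = 1.63; pH = 14.00 − 1.63 = 12.37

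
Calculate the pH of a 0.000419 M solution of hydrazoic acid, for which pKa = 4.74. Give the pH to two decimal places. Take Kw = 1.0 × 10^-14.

pH = 4.10

HN3 ⇌ N3- + H+
Ka = 10^(−4.74) = 1.82 × 10^-5
From the ICE table, Ka = [H+]²/(0.000419 − [H+]) = 1.82 × 10^-5.
[H+] is not negligible relative to C₀; solve [H+]² + 1.82e-05·[H+] − 7.63e-09 = 0.
[H+] = (−Ka + √(Ka² + 4·Ka·C₀))/2 = 7.87 × 10^-5 M
pH = −log(7.87 × 10^-5) = 4.10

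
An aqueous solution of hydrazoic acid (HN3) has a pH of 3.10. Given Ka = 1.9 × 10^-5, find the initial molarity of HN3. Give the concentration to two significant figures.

C₀ = 3.4 × 10^-2 M

[H+] = 10^(-3.10) = 7.94 × 10^-4 M = x
Ka = x²/(C₀ − x) ⇒ C₀ = x + x²/Ka
C₀ = 7.94 × 10^-4 + (7.94 × 10^-4)²/(1.9 × 10^-5) = 3.40 × 10^-2 M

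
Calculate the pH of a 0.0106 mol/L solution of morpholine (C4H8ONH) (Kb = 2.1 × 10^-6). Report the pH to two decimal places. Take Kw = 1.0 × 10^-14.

C4H8ONH + H2O ⇌ C4H8ONH2+ + OH-
Kb = x²/(0.0106 − x) = 2.1 × 10^-6
Since Kb ≪ C₀, x ≈ √(Kb·C₀) = 1.49 × 10^-4 M.
Check: 1.4% ionized — well under 5%, approximation valid.
pOH = 3.83, so pH = 14.00 − pOH = 10.17

pH = 10.17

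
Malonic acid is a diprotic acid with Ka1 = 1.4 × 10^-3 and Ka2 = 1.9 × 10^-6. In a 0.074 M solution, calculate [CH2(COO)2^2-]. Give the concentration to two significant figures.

1.9 × 10^-6 M

First ionization gives [H+] ≈ [CH2(COOH)COO-] = 9.50 × 10^-3 M.
Second step: Ka2 = [H+][CH2(COO)2^2-]/[CH2(COOH)COO-] ≈ [CH2(COO)2^2-] (since [H+] ≈ [CH2(COOH)COO-]).
So [CH2(COO)2^2-] ≈ Ka2.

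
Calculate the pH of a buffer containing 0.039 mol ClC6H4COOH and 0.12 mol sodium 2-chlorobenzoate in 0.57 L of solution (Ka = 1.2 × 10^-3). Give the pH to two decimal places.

pKa = −log(1.2 × 10^-3) = 2.921
pH = pKa + log([A⁻]/[HA]) = 2.921 + log(0.12/0.039)
pH = 2.921 + (+0.488) = 3.41

pH = 3.41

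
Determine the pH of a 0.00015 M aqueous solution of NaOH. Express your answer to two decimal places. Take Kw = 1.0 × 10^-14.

NaOH is a strong base; [OH-] = 0.00015 M.
pOH = -log(0.00015) = 3.82
pH = 14.00 - 3.82 = 10.18

pH = 10.18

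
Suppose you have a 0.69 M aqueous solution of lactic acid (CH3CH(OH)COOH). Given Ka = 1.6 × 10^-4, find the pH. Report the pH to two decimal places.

pH = 1.98

CH3CH(OH)COOH ⇌ CH3CH(OH)COO- + H+
From the ICE table, Ka = [H+]²/(0.69 − [H+]) = 1.6 × 10^-4.
Neglecting [H+] in the denominator: [H+] = √(1.6 × 10^-4 × 0.69) = 1.05 × 10^-2 M
pH = −log(1.05 × 10^-2) = 1.98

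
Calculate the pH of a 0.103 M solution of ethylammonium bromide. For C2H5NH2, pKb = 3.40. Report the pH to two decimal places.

C2H5NH3+ is the conjugate acid of the weak base C2H5NH2.
Kb = 10^(−3.40) = 3.98 × 10^-4
Ka = Kw/Kb = 1.0×10^-14 / 3.98 × 10^-4 = 2.51 × 10^-11
Let x = [H+] at equilibrium. Ka = x²/(0.103 − x).
Assume x ≪ 0.103: x ≈ √(2.51 × 10^-11 × 0.103) = 1.61 × 10^-6 M
pH = −log[H+] = −log(1.61 × 10^-6) = 5.79

pH = 5.79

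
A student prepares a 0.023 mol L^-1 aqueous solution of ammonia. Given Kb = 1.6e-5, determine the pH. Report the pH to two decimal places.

pH = 10.78

NH3 + H2O ⇌ NH4+ + OH-
From the ICE table, Kb = x²/(0.023 − x) = 1.6 × 10^-5.
Neglecting x in the denominator: x = √(1.6 × 10^-5 × 0.023) = 6.07 × 10^-4 M
Check: 2.6% ionized — well under 5%, approximation valid.
pOH = −log(6.07 × 10^-4) = 3.22; pH = 14.00 − 3.22 = 10.78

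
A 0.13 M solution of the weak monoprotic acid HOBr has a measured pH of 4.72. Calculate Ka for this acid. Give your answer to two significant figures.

Ka = 2.8 × 10^-9

[H+] = 10^(-4.72) = 1.91 × 10^-5 M
At equilibrium [HA] = 0.13 − 1.91 × 10^-5 = 1.30 × 10^-1 M
Ka = [H+][A-]/[HA] = (1.91 × 10^-5)² / 1.30 × 10^-1 = 2.8 × 10^-9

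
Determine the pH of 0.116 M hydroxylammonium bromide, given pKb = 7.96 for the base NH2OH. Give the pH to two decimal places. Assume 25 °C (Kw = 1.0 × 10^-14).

pH = 3.49

NH3OH+ is the conjugate acid of the weak base NH2OH.
Kb = 10^(−7.96) = 1.10 × 10^-8
Ka = Kw/Kb = 1.0×10^-14 / 1.10 × 10^-8 = 9.09 × 10^-7
Let x = [H+] at equilibrium. Ka = x²/(0.116 − x).
Since Ka ≪ C₀, x ≈ √(Ka·C₀) = 3.25 × 10^-4 M.
Check: 0.28% ionized — well under 5%, approximation valid.
pH = −log(3.25 × 10^-4) = 3.49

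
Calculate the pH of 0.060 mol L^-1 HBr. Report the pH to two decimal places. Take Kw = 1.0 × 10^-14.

HBr is a strong acid and dissociates completely, so [H+] = 0.060 M.
pH = -log(0.06) = 1.22

pH = 1.22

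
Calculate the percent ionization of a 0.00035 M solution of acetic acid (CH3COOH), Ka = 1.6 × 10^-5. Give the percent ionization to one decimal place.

CH3COOH ⇌ CH3COO- + H+; let x = [H+] at equilibrium.
Solve x² + 1.6e-05x − 5.6e-09 = 0 → x = 6.73 × 10^-5 M
% ionization = x/C₀ × 100% = 6.73 × 10^-5/0.00035 × 100% = 19.2%

19.2%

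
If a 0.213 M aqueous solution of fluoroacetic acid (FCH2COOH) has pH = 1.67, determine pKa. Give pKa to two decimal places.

[H+] = 10^(-1.67) = 2.14 × 10^-2 M
At equilibrium [HA] = 0.213 − 2.14 × 10^-2 = 1.92 × 10^-1 M
Ka = [H+][A-]/[HA] = (2.14 × 10^-2)² / 1.92 × 10^-1 = 2.39 × 10^-3
pKa = -log(2.39 × 10^-3) = 2.62

pKa = 2.62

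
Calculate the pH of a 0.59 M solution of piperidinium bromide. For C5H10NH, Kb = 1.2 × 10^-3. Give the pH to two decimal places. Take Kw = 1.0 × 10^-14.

pH = 5.65

C5H10NH2+ is the conjugate acid of the weak base C5H10NH.
Ka = Kw/Kb = 1.0×10^-14 / 1.2 × 10^-3 = 8.33 × 10^-12
Ka = x²/(0.59 − x) = 8.33 × 10^-12
Assume x ≪ 0.59: x ≈ √(8.33 × 10^-12 × 0.59) = 2.22 × 10^-6 M
Check: 0.00038% ionized — well under 5%, approximation valid.
pH = −log[H+] = −log(2.22 × 10^-6) = 5.65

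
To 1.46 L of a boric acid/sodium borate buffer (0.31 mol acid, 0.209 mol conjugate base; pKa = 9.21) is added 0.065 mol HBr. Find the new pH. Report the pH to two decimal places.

After neutralization: n(B(OH)3) = 0.375 mol, n(B(OH)4-) = 0.144 mol.
pH = pKa + log(n_B(OH)4-/n_B(OH)3) = 9.21 + log(0.144/0.375) = 9.21 + (-0.416)

pH = 8.79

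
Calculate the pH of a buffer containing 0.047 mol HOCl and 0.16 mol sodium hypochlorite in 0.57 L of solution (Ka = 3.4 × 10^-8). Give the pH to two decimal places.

pKa = −log(3.4 × 10^-8) = 7.469
Henderson–Hasselbalch: pH = pKa + log([OCl-]/[HOCl]) = 7.469 + log(0.16/0.047)
pH = 7.469 + (+0.532) = 8.00

pH = 8.00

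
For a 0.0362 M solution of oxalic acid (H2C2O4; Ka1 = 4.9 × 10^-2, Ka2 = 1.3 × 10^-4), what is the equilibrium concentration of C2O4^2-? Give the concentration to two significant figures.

First ionization gives [H+] ≈ [HC2O4-] = 2.42 × 10^-2 M.
Second step: Ka2 = [H+][C2O4^2-]/[HC2O4-] ≈ [C2O4^2-] (since [H+] ≈ [HC2O4-]).
So [C2O4^2-] ≈ Ka2.

1.3 × 10^-4 M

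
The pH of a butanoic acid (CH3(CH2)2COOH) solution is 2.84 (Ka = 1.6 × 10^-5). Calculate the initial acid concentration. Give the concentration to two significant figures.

[H+] = 10^(-2.84) = 1.45 × 10^-3 M = x
Ka = x²/(C₀ − x) ⇒ C₀ = x + x²/Ka
C₀ = 1.45 × 10^-3 + (1.45 × 10^-3)²/(1.6 × 10^-5) = 1.33 × 10^-1 M

C₀ = 1.3 × 10^-1 M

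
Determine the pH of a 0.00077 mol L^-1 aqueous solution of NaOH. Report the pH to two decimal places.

pH = 10.89

NaOH is a strong base; [OH-] = 0.00077 M.
pOH = -log(0.00077) = 3.11
pH = 14.00 - 3.11 = 10.89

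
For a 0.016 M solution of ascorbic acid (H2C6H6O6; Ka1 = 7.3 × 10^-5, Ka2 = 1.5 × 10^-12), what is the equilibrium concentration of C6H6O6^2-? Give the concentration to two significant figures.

First ionization gives [H+] ≈ [HC6H6O6-] = 1.04 × 10^-3 M.
Second step: Ka2 = [H+][C6H6O6^2-]/[HC6H6O6-] ≈ [C6H6O6^2-] (since [H+] ≈ [HC6H6O6-]).
So [C6H6O6^2-] ≈ Ka2.

1.5 × 10^-12 M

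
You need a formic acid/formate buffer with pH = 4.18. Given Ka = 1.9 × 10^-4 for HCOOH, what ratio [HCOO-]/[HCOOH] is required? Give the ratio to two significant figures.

ratio = 2.9

pKa = -log(1.9 × 10^-4) = 3.721
pH = pKa + log(r) ⇒ log(r) = 4.18 − 3.721 = +0.459
r = [HCOO-]/[HCOOH] = 10^(+0.459) = 2.88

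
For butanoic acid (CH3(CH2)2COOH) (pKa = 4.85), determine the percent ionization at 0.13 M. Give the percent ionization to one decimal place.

1.0%

CH3(CH2)2COOH ⇌ CH3(CH2)2COO- + H+; let x = [H+] at equilibrium.
Ka = 10^(−4.85) = 1.41 × 10^-5
x ≈ √(Ka·C₀) = √(1.41 × 10^-5 × 0.13) = 1.35 × 10^-3 M
Fraction ionized = 1.35 × 10^-3 / 0.13 = 0.0104 → 1.0%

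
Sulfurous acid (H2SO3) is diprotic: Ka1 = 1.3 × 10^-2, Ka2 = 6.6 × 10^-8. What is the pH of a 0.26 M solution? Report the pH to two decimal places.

pH = 1.28

Since Ka1 ≫ Ka2, the first ionization dominates [H+].
Ka1 = x²/(0.26 − x) = 1.3 × 10^-2
Solving the quadratic: x = (−Ka1 + √(Ka1² + 4·Ka1·C₀))/2 = 5.20 × 10^-2 M
pH = −log(5.20 × 10^-2) = 1.28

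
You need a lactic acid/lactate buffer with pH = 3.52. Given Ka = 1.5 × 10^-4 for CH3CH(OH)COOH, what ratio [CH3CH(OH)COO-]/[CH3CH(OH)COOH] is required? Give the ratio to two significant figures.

pKa = -log(1.5 × 10^-4) = 3.824
pH = pKa + log(r) ⇒ log(r) = 3.52 − 3.824 = -0.304
r = [CH3CH(OH)COO-]/[CH3CH(OH)COOH] = 10^(-0.304) = 0.497

ratio = 0.50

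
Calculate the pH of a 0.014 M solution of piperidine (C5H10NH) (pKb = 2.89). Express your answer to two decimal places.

pH = 11.56

C5H10NH + H2O ⇌ C5H10NH2+ + OH-
Kb = 10^(−2.89) = 1.29 × 10^-3
Let x = [OH-] at equilibrium. Kb = x²/(0.014 − x).
Here C₀/Kb ≈ 10.9, so the small-x approximation fails. Use the quadratic:
x = [−0.00129 + √(0.00129² + 7.22e-05)]/2 = 3.65 × 10^-3 M
pOH = −log(3.65 × 10^-3) = 2.44; pH = 14.00 − 2.44 = 11.56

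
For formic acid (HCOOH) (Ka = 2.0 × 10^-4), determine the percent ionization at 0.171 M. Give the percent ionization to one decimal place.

HCOOH ⇌ HCOO- + H+; let x = [H+] at equilibrium.
x ≈ √(Ka·C₀) = √(2.0 × 10^-4 × 0.171) = 5.85 × 10^-3 M
Fraction ionized = 5.85 × 10^-3 / 0.171 = 0.0342 → 3.4%

3.4%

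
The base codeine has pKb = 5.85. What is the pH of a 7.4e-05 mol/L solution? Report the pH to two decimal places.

pH = 8.98

C18H21NO3 + H2O ⇌ C18H22NO3+ + OH-
Kb = 10^(−5.85) = 1.41 × 10^-6
Kb = x²/(7.4e-05 − x) = 1.41 × 10^-6
x is not negligible relative to C₀; solve x² + 1.41e-06·x − 1.04e-10 = 0.
x = [−1.41e-06 + √(1.41e-06² + 4.17e-10)]/2 = 9.53 × 10^-6 M
pOH = 5.02, so pH = 14.00 − pOH = 8.98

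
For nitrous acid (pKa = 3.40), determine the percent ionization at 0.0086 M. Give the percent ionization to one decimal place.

HNO2 ⇌ NO2- + H+; let x = [H+] at equilibrium.
Ka = 10^(−3.40) = 3.98 × 10^-4
Ka = x²/(C₀ − x); solving the quadratic gives x = 1.66 × 10^-3 M.
% ionization = x/C₀ × 100% = 1.66 × 10^-3/0.0086 × 100% = 19.3%

19.3%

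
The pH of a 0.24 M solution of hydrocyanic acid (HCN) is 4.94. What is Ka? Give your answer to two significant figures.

[H+] = 10^(-4.94) = 1.15 × 10^-5 M
At equilibrium [HA] = 0.24 − 1.15 × 10^-5 = 2.40 × 10^-1 M
Ka = [H+][A-]/[HA] = (1.15 × 10^-5)² / 2.40 × 10^-1 = 5.5 × 10^-10

Ka = 5.5 × 10^-10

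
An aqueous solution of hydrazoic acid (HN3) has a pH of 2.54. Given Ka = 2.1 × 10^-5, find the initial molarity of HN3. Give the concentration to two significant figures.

C₀ = 4.0 × 10^-1 M

[H+] = 10^(-2.54) = 2.88 × 10^-3 M = x
Ka = x²/(C₀ − x) ⇒ C₀ = x + x²/Ka
C₀ = 2.88 × 10^-3 + (2.88 × 10^-3)²/(2.1 × 10^-5) = 3.98 × 10^-1 M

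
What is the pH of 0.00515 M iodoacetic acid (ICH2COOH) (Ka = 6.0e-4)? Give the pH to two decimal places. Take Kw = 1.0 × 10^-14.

pH = 2.83

ICH2COOH ⇌ ICH2COO- + H+
Ka = [H+]²/(0.00515 − [H+]) = 6.0 × 10^-4
The 5% rule fails; solving [H+]² + Ka·[H+] − Ka·C₀ = 0 exactly:
[H+] = [−0.0006 + √(0.0006² + 1.24e-05)]/2 = 1.48 × 10^-3 M
pH = −log(1.48 × 10^-3) = 2.83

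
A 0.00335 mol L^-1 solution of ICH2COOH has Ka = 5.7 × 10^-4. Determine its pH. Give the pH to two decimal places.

pH = 2.95

ICH2COOH ⇌ ICH2COO- + H+
Let x = [H+] at equilibrium. Ka = x²/(0.00335 − x).
Here C₀/Ka ≈ 5.88, so the small-x approximation fails. Use the quadratic:
x = [−0.00057 + √(0.00057² + 7.64e-06)]/2 = 1.13 × 10^-3 M
pH = −log(1.13 × 10^-3) = 2.95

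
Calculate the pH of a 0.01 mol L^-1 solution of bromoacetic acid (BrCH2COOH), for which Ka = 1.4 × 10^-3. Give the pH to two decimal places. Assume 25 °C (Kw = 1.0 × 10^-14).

BrCH2COOH ⇌ BrCH2COO- + H+
Ka = [H+]²/(0.01 − [H+]) = 1.4 × 10^-3
[H+] is not negligible relative to C₀; solve [H+]² + 0.0014·[H+] − 1.4e-05 = 0.
[H+] = [−0.0014 + √(0.0014² + 5.6e-05)]/2 = 3.11 × 10^-3 M
pH = −log[H+] = −log(3.11 × 10^-3) = 2.51

pH = 2.51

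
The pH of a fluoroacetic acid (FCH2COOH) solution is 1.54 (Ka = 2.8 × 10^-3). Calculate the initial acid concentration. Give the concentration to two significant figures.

C₀ = 3.3 × 10^-1 M

[H+] = 10^(-1.54) = 2.88 × 10^-2 M = x
Ka = x²/(C₀ − x) ⇒ C₀ = x + x²/Ka
C₀ = 2.88 × 10^-2 + (2.88 × 10^-2)²/(2.8 × 10^-3) = 3.25 × 10^-1 M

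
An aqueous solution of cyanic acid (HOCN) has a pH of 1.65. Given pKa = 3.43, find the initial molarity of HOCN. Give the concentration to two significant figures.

C₀ = 1.4 M

[H+] = 10^(-1.65) = 2.24 × 10^-2 M = x
Ka = 10^(−3.43) = 3.72 × 10^-4
Ka = x²/(C₀ − x) ⇒ C₀ = x + x²/Ka
C₀ = 2.24 × 10^-2 + (2.24 × 10^-2)²/(3.72 × 10^-4) = 1.37 M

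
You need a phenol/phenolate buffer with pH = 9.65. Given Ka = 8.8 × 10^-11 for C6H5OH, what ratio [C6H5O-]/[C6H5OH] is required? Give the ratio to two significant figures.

pKa = -log(8.8 × 10^-11) = 10.056
pH = pKa + log(r) ⇒ log(r) = 9.65 − 10.056 = -0.406
r = [C6H5O-]/[C6H5OH] = 10^(-0.406) = 0.393

ratio = 0.39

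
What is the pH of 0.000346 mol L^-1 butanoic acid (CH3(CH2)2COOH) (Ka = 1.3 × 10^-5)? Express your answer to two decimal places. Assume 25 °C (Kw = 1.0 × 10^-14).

pH = 4.22

CH3(CH2)2COOH ⇌ CH3(CH2)2COO- + H+
Let x = [H+] at equilibrium. Ka = x²/(0.000346 − x).
The 5% rule fails; solving x² + Ka·x − Ka·C₀ = 0 exactly:
x = (−Ka + √(Ka² + 4·Ka·C₀))/2 = 6.09 × 10^-5 M
pH = −log[H+] = −log(6.09 × 10^-5) = 4.22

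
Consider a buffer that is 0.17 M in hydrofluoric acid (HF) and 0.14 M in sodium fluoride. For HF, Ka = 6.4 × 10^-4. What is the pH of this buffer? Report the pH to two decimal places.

pH = 3.11

pKa = −log(6.4 × 10^-4) = 3.194
Henderson–Hasselbalch: pH = pKa + log([F-]/[HF]) = 3.194 + log(0.14/0.17)
pH = 3.194 + (-0.084) = 3.11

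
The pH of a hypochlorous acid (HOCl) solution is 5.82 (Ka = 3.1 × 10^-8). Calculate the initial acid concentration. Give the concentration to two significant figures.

C₀ = 7.5 × 10^-5 M

[H+] = 10^(-5.82) = 1.51 × 10^-6 M = x
Ka = x²/(C₀ − x) ⇒ C₀ = x + x²/Ka
C₀ = 1.51 × 10^-6 + (1.51 × 10^-6)²/(3.1 × 10^-8) = 7.51 × 10^-5 M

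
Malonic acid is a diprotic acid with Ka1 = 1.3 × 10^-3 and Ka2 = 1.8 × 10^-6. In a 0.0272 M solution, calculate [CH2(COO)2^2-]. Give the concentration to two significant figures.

1.8 × 10^-6 M

First ionization gives [H+] ≈ [CH2(COOH)COO-] = 5.33 × 10^-3 M.
Second step: Ka2 = [H+][CH2(COO)2^2-]/[CH2(COOH)COO-] ≈ [CH2(COO)2^2-] (since [H+] ≈ [CH2(COOH)COO-]).
So [CH2(COO)2^2-] ≈ Ka2.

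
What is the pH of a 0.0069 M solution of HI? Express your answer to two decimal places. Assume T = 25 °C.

HI is a strong acid and dissociates completely, so [H+] = 0.0069 M.
pH = -log(0.0069) = 2.16

pH = 2.16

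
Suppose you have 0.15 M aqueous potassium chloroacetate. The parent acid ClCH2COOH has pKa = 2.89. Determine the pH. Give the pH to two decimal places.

ClCH2COO- is the conjugate base of the weak acid ClCH2COOH.
Ka = 10^(−2.89) = 1.29 × 10^-3
Kb = Kw/Ka = 1.0×10^-14 / 1.29 × 10^-3 = 7.75 × 10^-12
Kb = x²/(0.15 − x) = 7.75 × 10^-12
Since Kb ≪ C₀, x ≈ √(Kb·C₀) = 1.08 × 10^-6 M.
pOH = 5.97, so pH = 14.00 − pOH = 8.03

pH = 8.03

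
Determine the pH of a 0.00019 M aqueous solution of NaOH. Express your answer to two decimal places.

NaOH is a strong base; [OH-] = 0.00019 M.
pOH = -log(0.00019) = 3.72
pH = 14.00 - 3.72 = 10.28

pH = 10.28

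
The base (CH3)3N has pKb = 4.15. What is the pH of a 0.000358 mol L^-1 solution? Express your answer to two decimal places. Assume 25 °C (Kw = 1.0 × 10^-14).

pH = 10.11

(CH3)3N + H2O ⇌ (CH3)3NH+ + OH-
Kb = 10^(−4.15) = 7.08 × 10^-5
From the ICE table, Kb = [OH-]²/(0.000358 − [OH-]) = 7.08 × 10^-5.
[OH-] is not negligible relative to C₀; solve [OH-]² + 7.08e-05·[OH-] − 2.53e-08 = 0.
[OH-] = (−Kb + √(Kb² + 4·Kb·C₀))/2 = 1.28 × 10^-4 M
pOH = 3.89, so pH = 14.00 − pOH = 10.11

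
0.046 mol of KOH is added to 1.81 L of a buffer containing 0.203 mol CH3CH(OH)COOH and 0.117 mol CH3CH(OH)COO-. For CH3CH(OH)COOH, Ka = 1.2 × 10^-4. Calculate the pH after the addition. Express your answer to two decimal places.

OH- converts CH3CH(OH)COOH to CH3CH(OH)COO-: CH3CH(OH)COOH → 0.157 mol, CH3CH(OH)COO- → 0.163 mol.
pKa = −log(1.2 × 10^-4) = 3.921
pH = pKa + log(n_CH3CH(OH)COO-/n_CH3CH(OH)COOH) = 3.921 + log(0.163/0.157) = 3.921 + (+0.016)

pH = 3.94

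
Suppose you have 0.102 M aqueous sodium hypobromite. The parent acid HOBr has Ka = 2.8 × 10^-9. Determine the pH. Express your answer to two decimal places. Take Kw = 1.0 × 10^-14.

pH = 10.78

OBr- is the conjugate base of the weak acid HOBr.
Kb = Kw/Ka = 1.0×10^-14 / 2.8 × 10^-9 = 3.57 × 10^-6
From the ICE table, Kb = [OH-]²/(0.102 − [OH-]) = 3.57 × 10^-6.
Since Kb ≪ C₀, [OH-] ≈ √(Kb·C₀) = 6.03 × 10^-4 M.
pOH = 3.22, so pH = 14.00 − pOH = 10.78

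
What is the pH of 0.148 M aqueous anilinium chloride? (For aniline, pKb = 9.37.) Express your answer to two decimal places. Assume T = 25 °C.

pH = 2.73

C6H5NH3+ is the conjugate acid of the weak base C6H5NH2.
Kb = 10^(−9.37) = 4.27 × 10^-10
Ka = Kw/Kb = 1.0×10^-14 / 4.27 × 10^-10 = 2.34 × 10^-5
Ka = x²/(0.148 − x) = 2.34 × 10^-5
Neglecting x in the denominator: x = √(2.34 × 10^-5 × 0.148) = 1.86 × 10^-3 M
(x/C₀ = 1.3% < 5%, so the approximation holds.)
pH = −log(1.86 × 10^-3) = 2.73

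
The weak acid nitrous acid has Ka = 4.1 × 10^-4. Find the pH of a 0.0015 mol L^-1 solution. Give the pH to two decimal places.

HNO2 ⇌ NO2- + H+
From the ICE table, Ka = x²/(0.0015 − x) = 4.1 × 10^-4.
The 5% rule fails; solving x² + Ka·x − Ka·C₀ = 0 exactly:
x = (−Ka + √(Ka² + 4·Ka·C₀))/2 = 6.06 × 10^-4 M
pH = −log(6.06 × 10^-4) = 3.22

pH = 3.22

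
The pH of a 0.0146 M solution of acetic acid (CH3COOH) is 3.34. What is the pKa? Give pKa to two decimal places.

pKa = 4.83

[H+] = 10^(-3.34) = 4.57 × 10^-4 M
At equilibrium [HA] = 0.0146 − 4.57 × 10^-4 = 1.41 × 10^-2 M
Ka = [H+][A-]/[HA] = (4.57 × 10^-4)² / 1.41 × 10^-2 = 1.48 × 10^-5
pKa = -log(1.48 × 10^-5) = 4.83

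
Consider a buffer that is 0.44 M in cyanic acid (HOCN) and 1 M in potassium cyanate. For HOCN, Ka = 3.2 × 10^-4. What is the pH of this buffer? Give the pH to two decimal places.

pKa = −log(3.2 × 10^-4) = 3.495
Using pH = pKa + log([base]/[acid]) with [base]/[acid] = 1/0.44:
pH = 3.495 + (+0.357) = 3.85

pH = 3.85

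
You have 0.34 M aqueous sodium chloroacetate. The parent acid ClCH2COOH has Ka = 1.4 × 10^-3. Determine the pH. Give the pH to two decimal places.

pH = 8.19

ClCH2COO- is the conjugate base of the weak acid ClCH2COOH.
Kb = Kw/Ka = 1.0×10^-14 / 1.4 × 10^-3 = 7.14 × 10^-12
From the ICE table, Kb = x²/(0.34 − x) = 7.14 × 10^-12.
Neglecting x in the denominator: x = √(7.14 × 10^-12 × 0.34) = 1.56 × 10^-6 M
pOH = −log(1.56 × 10^-6) = 5.81; pH = 14.00 − 5.81 = 8.19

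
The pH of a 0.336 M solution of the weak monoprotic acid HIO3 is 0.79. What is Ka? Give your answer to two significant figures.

[H+] = 10^(-0.79) = 1.62 × 10^-1 M
At equilibrium [HA] = 0.336 − 1.62 × 10^-1 = 1.74 × 10^-1 M
Ka = [H+][A-]/[HA] = (1.62 × 10^-1)² / 1.74 × 10^-1 = 1.5 × 10^-1

Ka = 1.5 × 10^-1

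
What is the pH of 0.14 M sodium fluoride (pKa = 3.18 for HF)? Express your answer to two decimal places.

pH = 8.16

F- is the conjugate base of the weak acid HF.
Ka = 10^(−3.18) = 6.61 × 10^-4
Kb = Kw/Ka = 1.0×10^-14 / 6.61 × 10^-4 = 1.51 × 10^-11
From the ICE table, Kb = x²/(0.14 − x) = 1.51 × 10^-11.
Assume x ≪ 0.14: x ≈ √(1.51 × 10^-11 × 0.14) = 1.45 × 10^-6 M
pOH = −log(1.45 × 10^-6) = 5.84; pH = 14.00 − 5.84 = 8.16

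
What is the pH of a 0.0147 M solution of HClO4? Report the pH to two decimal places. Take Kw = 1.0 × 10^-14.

pH = 1.83

HClO4 is a strong acid and dissociates completely, so [H+] = 0.0147 M.
pH = -log(0.0147) = 1.83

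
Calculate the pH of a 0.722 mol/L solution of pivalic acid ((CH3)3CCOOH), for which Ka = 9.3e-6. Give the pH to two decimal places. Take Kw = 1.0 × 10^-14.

(CH3)3CCOOH ⇌ (CH3)3CCOO- + H+
From the ICE table, Ka = x²/(0.722 − x) = 9.3 × 10^-6.
Since Ka ≪ C₀, x ≈ √(Ka·C₀) = 2.59 × 10^-3 M.
pH = −log[H+] = −log(2.59 × 10^-3) = 2.59

pH = 2.59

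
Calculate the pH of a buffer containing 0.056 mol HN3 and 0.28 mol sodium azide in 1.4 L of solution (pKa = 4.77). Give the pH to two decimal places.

Using pH = pKa + log([base]/[acid]) with [base]/[acid] = 0.28/0.056:
pH = 4.77 + (+0.699) = 5.47

pH = 5.47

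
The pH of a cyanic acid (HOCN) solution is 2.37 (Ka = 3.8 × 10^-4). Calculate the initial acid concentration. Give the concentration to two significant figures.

C₀ = 5.2 × 10^-2 M

[H+] = 10^(-2.37) = 4.27 × 10^-3 M = x
Ka = x²/(C₀ − x) ⇒ C₀ = x + x²/Ka
C₀ = 4.27 × 10^-3 + (4.27 × 10^-3)²/(3.8 × 10^-4) = 5.23 × 10^-2 M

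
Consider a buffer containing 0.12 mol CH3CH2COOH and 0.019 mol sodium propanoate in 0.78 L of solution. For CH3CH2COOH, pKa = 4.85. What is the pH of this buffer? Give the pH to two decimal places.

Henderson–Hasselbalch: pH = pKa + log([CH3CH2COO-]/[CH3CH2COOH]) = 4.85 + log(0.019/0.12)
pH = 4.85 + (-0.800) = 4.05

pH = 4.05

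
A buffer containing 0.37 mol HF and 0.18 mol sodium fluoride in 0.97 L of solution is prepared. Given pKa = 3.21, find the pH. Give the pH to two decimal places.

Henderson–Hasselbalch: pH = pKa + log([F-]/[HF]) = 3.21 + log(0.18/0.37)
pH = 3.21 + (-0.313) = 2.90

pH = 2.90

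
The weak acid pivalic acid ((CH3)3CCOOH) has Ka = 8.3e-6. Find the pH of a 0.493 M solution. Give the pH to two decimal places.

pH = 2.69

(CH3)3CCOOH ⇌ (CH3)3CCOO- + H+
Ka = x²/(0.493 − x) = 8.3 × 10^-6
Since Ka ≪ C₀, x ≈ √(Ka·C₀) = 2.02 × 10^-3 M.
(x/C₀ = 0.41% < 5%, so the approximation holds.)
pH = −log(2.02 × 10^-3) = 2.69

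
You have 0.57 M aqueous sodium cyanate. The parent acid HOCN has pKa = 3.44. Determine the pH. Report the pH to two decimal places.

pH = 8.60

OCN- is the conjugate base of the weak acid HOCN.
Ka = 10^(−3.44) = 3.63 × 10^-4
Kb = Kw/Ka = 1.0×10^-14 / 3.63 × 10^-4 = 2.75 × 10^-11
Let x = [OH-] at equilibrium. Kb = x²/(0.57 − x).
Neglecting x in the denominator: x = √(2.75 × 10^-11 × 0.57) = 3.96 × 10^-6 M
pOH = 5.40, so pH = 14.00 − pOH = 8.60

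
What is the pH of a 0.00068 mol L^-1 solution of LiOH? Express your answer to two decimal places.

pH = 10.83

LiOH is a strong base; [OH-] = 0.00068 M.
pOH = -log(0.00068) = 3.17
pH = 14.00 - 3.17 = 10.83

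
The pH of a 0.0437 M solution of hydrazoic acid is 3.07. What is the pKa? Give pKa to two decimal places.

[H+] = 10^(-3.07) = 8.51 × 10^-4 M
At equilibrium [HA] = 0.0437 − 8.51 × 10^-4 = 4.28 × 10^-2 M
Ka = [H+][A-]/[HA] = (8.51 × 10^-4)² / 4.28 × 10^-2 = 1.69 × 10^-5
pKa = -log(1.69 × 10^-5) = 4.77

pKa = 4.77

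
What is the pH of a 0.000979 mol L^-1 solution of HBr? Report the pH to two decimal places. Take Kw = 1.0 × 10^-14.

pH = 3.01

HBr is a strong acid and dissociates completely, so [H+] = 0.000979 M.
pH = -log(0.000979) = 3.01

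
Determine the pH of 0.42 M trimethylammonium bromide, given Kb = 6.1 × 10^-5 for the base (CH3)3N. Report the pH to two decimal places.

(CH3)3NH+ is the conjugate acid of the weak base (CH3)3N.
Ka = Kw/Kb = 1.0×10^-14 / 6.1 × 10^-5 = 1.64 × 10^-10
Let x = [H+] at equilibrium. Ka = x²/(0.42 − x).
Since Ka ≪ C₀, x ≈ √(Ka·C₀) = 8.30 × 10^-6 M.
Check: 0.002% ionized — well under 5%, approximation valid.
pH = −log(8.30 × 10^-6) = 5.08

pH = 5.08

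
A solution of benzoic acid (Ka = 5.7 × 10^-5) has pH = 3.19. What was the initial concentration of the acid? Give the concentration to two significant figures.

C₀ = 8.0 × 10^-3 M

[H+] = 10^(-3.19) = 6.46 × 10^-4 M = x
Ka = x²/(C₀ − x) ⇒ C₀ = x + x²/Ka
C₀ = 6.46 × 10^-4 + (6.46 × 10^-4)²/(5.7 × 10^-5) = 7.97 × 10^-3 M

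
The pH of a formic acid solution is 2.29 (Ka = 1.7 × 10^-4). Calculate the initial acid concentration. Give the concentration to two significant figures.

[H+] = 10^(-2.29) = 5.13 × 10^-3 M = x
Ka = x²/(C₀ − x) ⇒ C₀ = x + x²/Ka
C₀ = 5.13 × 10^-3 + (5.13 × 10^-3)²/(1.7 × 10^-4) = 1.60 × 10^-1 M

C₀ = 1.6 × 10^-1 M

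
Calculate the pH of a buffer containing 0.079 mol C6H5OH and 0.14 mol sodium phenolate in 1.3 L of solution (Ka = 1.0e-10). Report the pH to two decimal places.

pH = 10.25

pKa = −log(1.0 × 10^-10) = 10.000
pH = pKa + log([A⁻]/[HA]) = 10.000 + log(0.14/0.079)
pH = 10.000 + (+0.249) = 10.25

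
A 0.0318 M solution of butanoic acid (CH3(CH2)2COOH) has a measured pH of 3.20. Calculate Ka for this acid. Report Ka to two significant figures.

Ka = 1.3 × 10^-5

[H+] = 10^(-3.20) = 6.31 × 10^-4 M
At equilibrium [HA] = 0.0318 − 6.31 × 10^-4 = 3.12 × 10^-2 M
Ka = [H+][A-]/[HA] = (6.31 × 10^-4)² / 3.12 × 10^-2 = 1.3 × 10^-5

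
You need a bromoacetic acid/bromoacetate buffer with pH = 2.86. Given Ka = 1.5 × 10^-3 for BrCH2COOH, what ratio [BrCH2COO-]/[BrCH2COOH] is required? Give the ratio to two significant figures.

pKa = -log(1.5 × 10^-3) = 2.824
pH = pKa + log(r) ⇒ log(r) = 2.86 − 2.824 = +0.036
r = [BrCH2COO-]/[BrCH2COOH] = 10^(+0.036) = 1.09

ratio = 1.1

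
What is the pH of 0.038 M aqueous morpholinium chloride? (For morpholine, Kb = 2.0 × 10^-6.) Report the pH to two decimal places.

C4H8ONH2+ is the conjugate acid of the weak base C4H8ONH.
Ka = Kw/Kb = 1.0×10^-14 / 2.0 × 10^-6 = 5.00 × 10^-9
Let x = [H+] at equilibrium. Ka = x²/(0.038 − x).
Neglecting x in the denominator: x = √(5.00 × 10^-9 × 0.038) = 1.38 × 10^-5 M
Check: 0.036% ionized — well under 5%, approximation valid.
pH = −log[H+] = −log(1.38 × 10^-5) = 4.86

pH = 4.86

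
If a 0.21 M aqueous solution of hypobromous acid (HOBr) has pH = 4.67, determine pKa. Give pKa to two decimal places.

[H+] = 10^(-4.67) = 2.14 × 10^-5 M
At equilibrium [HA] = 0.21 − 2.14 × 10^-5 = 2.10 × 10^-1 M
Ka = [H+][A-]/[HA] = (2.14 × 10^-5)² / 2.10 × 10^-1 = 2.18 × 10^-9
pKa = -log(2.18 × 10^-9) = 8.66

pKa = 8.66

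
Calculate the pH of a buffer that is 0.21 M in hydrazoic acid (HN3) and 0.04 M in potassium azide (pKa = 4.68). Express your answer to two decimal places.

pH = 3.96

pH = pKa + log([A⁻]/[HA]) = 4.68 + log(0.04/0.21)
pH = 4.68 + (-0.720) = 3.96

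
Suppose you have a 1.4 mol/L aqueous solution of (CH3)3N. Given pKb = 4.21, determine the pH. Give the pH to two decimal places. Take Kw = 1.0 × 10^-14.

pH = 11.97

(CH3)3N + H2O ⇌ (CH3)3NH+ + OH-
Kb = 10^(−4.21) = 6.17 × 10^-5
Kb = [OH-]²/(1.4 − [OH-]) = 6.17 × 10^-5
Neglecting [OH-] in the denominator: [OH-] = √(6.17 × 10^-5 × 1.4) = 9.29 × 10^-3 M
Check: 0.66% ionized — well under 5%, approximation valid.
pOH = −log(9.29 × 10^-3) = 2.03; pH = 14.00 − 2.03 = 11.97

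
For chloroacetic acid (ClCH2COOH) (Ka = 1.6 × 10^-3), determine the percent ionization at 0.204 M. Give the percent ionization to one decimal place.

8.5%

ClCH2COOH ⇌ ClCH2COO- + H+; let x = [H+] at equilibrium.
Solve x² + 0.0016x − 0.000326 = 0 → x = 1.73 × 10^-2 M
Fraction ionized = 1.73 × 10^-2 / 0.204 = 0.0848 → 8.5%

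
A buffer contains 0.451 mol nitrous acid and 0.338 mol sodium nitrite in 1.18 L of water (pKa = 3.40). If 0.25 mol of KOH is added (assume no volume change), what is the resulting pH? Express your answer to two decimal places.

pH = 3.87

OH- converts HNO2 to NO2-: HNO2 → 0.201 mol, NO2- → 0.588 mol.
pH = pKa + log(n_NO2-/n_HNO2) = 3.40 + log(0.588/0.201) = 3.40 + (+0.466)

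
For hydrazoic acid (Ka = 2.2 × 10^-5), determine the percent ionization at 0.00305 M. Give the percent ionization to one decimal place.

HN3 ⇌ N3- + H+; let x = [H+] at equilibrium.
Solve x² + 2.2e-05x − 6.71e-08 = 0 → x = 2.48 × 10^-4 M
% ionization = x/C₀ × 100% = 2.48 × 10^-4/0.00305 × 100% = 8.1%

8.1%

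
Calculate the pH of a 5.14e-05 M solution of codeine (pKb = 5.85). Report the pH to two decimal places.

C18H21NO3 + H2O ⇌ C18H22NO3+ + OH-
Kb = 10^(−5.85) = 1.41 × 10^-6
From the ICE table, Kb = [OH-]²/(5.14e-05 − [OH-]) = 1.41 × 10^-6.
The 5% rule fails; solving [OH-]² + Kb·[OH-] − Kb·C₀ = 0 exactly:
[OH-] = (−Kb + √(Kb² + 4·Kb·C₀))/2 = 7.84 × 10^-6 M
pOH = −log(7.84 × 10^-6) = 5.11; pH = 14.00 − 5.11 = 8.89

pH = 8.89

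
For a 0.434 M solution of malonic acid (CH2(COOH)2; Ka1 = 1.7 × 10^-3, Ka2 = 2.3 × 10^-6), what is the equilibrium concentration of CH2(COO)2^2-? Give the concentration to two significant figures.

First ionization gives [H+] ≈ [CH2(COOH)COO-] = 2.63 × 10^-2 M.
Second step: Ka2 = [H+][CH2(COO)2^2-]/[CH2(COOH)COO-] ≈ [CH2(COO)2^2-] (since [H+] ≈ [CH2(COOH)COO-]).
So [CH2(COO)2^2-] ≈ Ka2.

2.3 × 10^-6 M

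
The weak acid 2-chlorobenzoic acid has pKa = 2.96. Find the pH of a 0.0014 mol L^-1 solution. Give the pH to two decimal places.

ClC6H4COOH ⇌ ClC6H4COO- + H+
Ka = 10^(−2.96) = 1.10 × 10^-3
Let x = [H+] at equilibrium. Ka = x²/(0.0014 − x).
The 5% rule fails; solving x² + Ka·x − Ka·C₀ = 0 exactly:
x = [−0.0011 + √(0.0011² + 6.16e-06)]/2 = 8.07 × 10^-4 M
pH = −log(8.07 × 10^-4) = 3.09

pH = 3.09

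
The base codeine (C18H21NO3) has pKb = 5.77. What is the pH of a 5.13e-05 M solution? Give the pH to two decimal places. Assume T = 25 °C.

C18H21NO3 + H2O ⇌ C18H22NO3+ + OH-
Kb = 10^(−5.77) = 1.70 × 10^-6
Kb = x²/(5.13e-05 − x) = 1.70 × 10^-6
x is not negligible relative to C₀; solve x² + 1.7e-06·x − 8.72e-11 = 0.
x = [−1.7e-06 + √(1.7e-06² + 3.49e-10)]/2 = 8.53 × 10^-6 M
pOH = −log(8.53 × 10^-6) = 5.07; pH = 14.00 − 5.07 = 8.93

pH = 8.93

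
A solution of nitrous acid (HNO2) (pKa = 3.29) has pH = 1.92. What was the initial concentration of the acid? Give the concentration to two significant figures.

[H+] = 10^(-1.92) = 1.20 × 10^-2 M = x
Ka = 10^(−3.29) = 5.13 × 10^-4
Ka = x²/(C₀ − x) ⇒ C₀ = x + x²/Ka
C₀ = 1.20 × 10^-2 + (1.20 × 10^-2)²/(5.13 × 10^-4) = 2.93 × 10^-1 M

C₀ = 2.9 × 10^-1 M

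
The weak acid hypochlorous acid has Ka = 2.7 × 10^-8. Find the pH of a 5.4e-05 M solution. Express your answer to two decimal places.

HOCl ⇌ OCl- + H+
Ka = [H+]²/(5.4e-05 − [H+]) = 2.7 × 10^-8
Since Ka ≪ C₀, [H+] ≈ √(Ka·C₀) = 1.21 × 10^-6 M.
Check: 2.2% ionized — well under 5%, approximation valid.
pH = −log[H+] = −log(1.21 × 10^-6) = 5.92

pH = 5.92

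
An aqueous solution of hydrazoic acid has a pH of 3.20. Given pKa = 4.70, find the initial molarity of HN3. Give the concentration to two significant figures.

[H+] = 10^(-3.20) = 6.31 × 10^-4 M = x
Ka = 10^(−4.70) = 2.00 × 10^-5
Ka = x²/(C₀ − x) ⇒ C₀ = x + x²/Ka
C₀ = 6.31 × 10^-4 + (6.31 × 10^-4)²/(2.00 × 10^-5) = 2.05 × 10^-2 M

C₀ = 2.1 × 10^-2 M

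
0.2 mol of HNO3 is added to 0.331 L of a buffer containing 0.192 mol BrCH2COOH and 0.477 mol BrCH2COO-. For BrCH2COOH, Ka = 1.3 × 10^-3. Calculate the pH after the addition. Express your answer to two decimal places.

pH = 2.74

After neutralization: n(BrCH2COOH) = 0.392 mol, n(BrCH2COO-) = 0.277 mol.
pKa = −log(1.3 × 10^-3) = 2.886
pH = pKa + log([A⁻]/[HA]) = 2.886 + log(0.277/0.392) = 2.886 -0.151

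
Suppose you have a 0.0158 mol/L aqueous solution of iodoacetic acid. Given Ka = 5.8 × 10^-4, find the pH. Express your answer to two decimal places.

ICH2COOH ⇌ ICH2COO- + H+
Ka = x²/(0.0158 − x) = 5.8 × 10^-4
The 5% rule fails; solving x² + Ka·x − Ka·C₀ = 0 exactly:
x = (−Ka + √(Ka² + 4·Ka·C₀))/2 = 2.75 × 10^-3 M
pH = −log[H+] = −log(2.75 × 10^-3) = 2.56

pH = 2.56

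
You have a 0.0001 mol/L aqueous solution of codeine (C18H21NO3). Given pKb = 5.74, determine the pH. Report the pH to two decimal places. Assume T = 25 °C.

pH = 9.10

C18H21NO3 + H2O ⇌ C18H22NO3+ + OH-
Kb = 10^(−5.74) = 1.82 × 10^-6
Kb = x²/(0.0001 − x) = 1.82 × 10^-6
x is not negligible relative to C₀; solve x² + 1.82e-06·x − 1.82e-10 = 0.
x = [−1.82e-06 + √(1.82e-06² + 7.28e-10)]/2 = 1.26 × 10^-5 M
pOH = −log(1.26 × 10^-5) = 4.90; pH = 14.00 − 4.90 = 9.10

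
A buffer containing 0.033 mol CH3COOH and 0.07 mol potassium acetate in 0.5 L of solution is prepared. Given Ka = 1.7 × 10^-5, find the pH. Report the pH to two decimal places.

pH = 5.10

pKa = −log(1.7 × 10^-5) = 4.770
Using pH = pKa + log([base]/[acid]) with [base]/[acid] = 0.07/0.033:
pH = 4.770 + (+0.327) = 5.10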